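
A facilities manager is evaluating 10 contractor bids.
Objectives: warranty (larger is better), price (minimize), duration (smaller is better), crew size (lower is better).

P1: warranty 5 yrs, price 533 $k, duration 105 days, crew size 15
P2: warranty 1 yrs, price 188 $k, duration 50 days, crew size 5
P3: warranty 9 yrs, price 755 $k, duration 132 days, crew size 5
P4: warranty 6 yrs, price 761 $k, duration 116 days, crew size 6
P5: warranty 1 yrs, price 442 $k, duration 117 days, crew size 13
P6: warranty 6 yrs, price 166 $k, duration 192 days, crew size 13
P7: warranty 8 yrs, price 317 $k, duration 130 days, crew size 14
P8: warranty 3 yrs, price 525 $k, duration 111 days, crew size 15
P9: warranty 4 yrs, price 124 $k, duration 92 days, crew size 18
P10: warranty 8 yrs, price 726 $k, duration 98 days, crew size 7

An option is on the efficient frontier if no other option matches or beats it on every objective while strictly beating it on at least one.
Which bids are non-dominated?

P1, P2, P3, P4, P6, P7, P8, P9, P10

P1: not dominated.
P2: not dominated (best duration).
P3: not dominated (best warranty).
P4: not dominated.
P5: dominated by P2 (warranty 1≥1, price 188≤442, duration 50≤117, crew size 5≤13).
P6: not dominated.
P7: not dominated.
P8: not dominated.
P9: not dominated (best price).
P10: not dominated.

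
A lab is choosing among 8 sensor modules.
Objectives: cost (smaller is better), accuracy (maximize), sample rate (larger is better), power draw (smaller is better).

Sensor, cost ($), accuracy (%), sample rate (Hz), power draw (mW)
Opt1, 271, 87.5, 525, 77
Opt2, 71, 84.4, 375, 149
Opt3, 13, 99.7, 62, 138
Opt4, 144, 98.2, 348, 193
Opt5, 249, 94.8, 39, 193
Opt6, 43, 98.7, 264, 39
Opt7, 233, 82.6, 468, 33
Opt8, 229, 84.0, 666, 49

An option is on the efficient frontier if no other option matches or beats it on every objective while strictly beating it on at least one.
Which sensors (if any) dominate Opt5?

Opt3: cost 13≤249, accuracy 99.7≥94.8, sample rate 62≥39, power draw 138≤193 — dominates Opt5.
Opt4: cost 144≤249, accuracy 98.2≥94.8, sample rate 348≥39, power draw 193≤193 — dominates Opt5.
Opt6: cost 43≤249, accuracy 98.7≥94.8, sample rate 264≥39, power draw 39≤193 — dominates Opt5.
Others (Opt1, Opt2, Opt7, Opt8) are each worse than Opt5 on at least one objective.

Opt3, Opt4, Opt6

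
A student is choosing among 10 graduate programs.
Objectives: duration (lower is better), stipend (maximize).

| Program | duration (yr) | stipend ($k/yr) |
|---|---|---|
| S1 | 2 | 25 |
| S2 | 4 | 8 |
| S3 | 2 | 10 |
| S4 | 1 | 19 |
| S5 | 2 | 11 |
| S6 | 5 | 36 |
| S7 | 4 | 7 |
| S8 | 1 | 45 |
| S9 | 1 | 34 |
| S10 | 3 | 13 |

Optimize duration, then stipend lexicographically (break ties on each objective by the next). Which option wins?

S8

First minimize duration: best is 1, kept {S4, S8, S9}.
Then maximize stipend: best is 45, kept {S8}.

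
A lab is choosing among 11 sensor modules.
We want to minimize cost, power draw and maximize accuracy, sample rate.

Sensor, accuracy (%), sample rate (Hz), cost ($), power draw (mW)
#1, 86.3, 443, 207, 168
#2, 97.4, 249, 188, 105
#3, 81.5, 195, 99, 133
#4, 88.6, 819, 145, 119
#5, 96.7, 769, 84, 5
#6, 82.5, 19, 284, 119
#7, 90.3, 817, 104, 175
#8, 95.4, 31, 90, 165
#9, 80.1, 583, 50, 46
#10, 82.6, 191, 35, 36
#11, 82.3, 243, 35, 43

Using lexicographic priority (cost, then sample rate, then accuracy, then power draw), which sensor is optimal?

#11

First minimize cost: best is 35, kept {#10, #11}.
Then maximize sample rate: best is 243, kept {#11}.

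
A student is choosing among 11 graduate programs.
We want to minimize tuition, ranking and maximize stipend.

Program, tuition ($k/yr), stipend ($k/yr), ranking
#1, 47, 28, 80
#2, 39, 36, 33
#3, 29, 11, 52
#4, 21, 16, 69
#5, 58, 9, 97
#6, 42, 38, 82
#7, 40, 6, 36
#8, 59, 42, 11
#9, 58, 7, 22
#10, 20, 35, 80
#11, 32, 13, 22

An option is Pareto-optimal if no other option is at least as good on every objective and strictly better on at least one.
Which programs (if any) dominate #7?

#2, #11

#2: tuition 39≤40, stipend 36≥6, ranking 33≤36 — dominates #7.
#11: tuition 32≤40, stipend 13≥6, ranking 22≤36 — dominates #7.
Others (#1, #3, #4, #5, #6, #8, #9, #10) are each worse than #7 on at least one objective.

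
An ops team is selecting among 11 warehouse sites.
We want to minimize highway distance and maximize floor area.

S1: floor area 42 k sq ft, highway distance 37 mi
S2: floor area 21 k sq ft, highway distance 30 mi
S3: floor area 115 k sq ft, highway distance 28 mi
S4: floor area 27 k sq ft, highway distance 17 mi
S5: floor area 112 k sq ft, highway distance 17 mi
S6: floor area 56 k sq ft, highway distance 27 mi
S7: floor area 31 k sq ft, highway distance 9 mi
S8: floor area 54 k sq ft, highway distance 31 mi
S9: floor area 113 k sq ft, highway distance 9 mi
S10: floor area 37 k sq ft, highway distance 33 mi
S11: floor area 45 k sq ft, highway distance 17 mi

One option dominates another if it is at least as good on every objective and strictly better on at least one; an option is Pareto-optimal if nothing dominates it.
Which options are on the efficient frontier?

S3, S9

S1: dominated by S3 (floor area 115≥42, highway distance 28≤37).
S2: dominated by S3 (floor area 115≥21, highway distance 28≤30).
S3: not dominated (best floor area).
S4: dominated by S5 (floor area 112≥27, highway distance 17≤17).
S5: dominated by S9 (floor area 113≥112, highway distance 9≤17).
S6: dominated by S5 (floor area 112≥56, highway distance 17≤27).
S7: dominated by S9 (floor area 113≥31, highway distance 9≤9).
S8: dominated by S3 (floor area 115≥54, highway distance 28≤31).
S9: not dominated.
S10: dominated by S3 (floor area 115≥37, highway distance 28≤33).
S11: dominated by S5 (floor area 112≥45, highway distance 17≤17).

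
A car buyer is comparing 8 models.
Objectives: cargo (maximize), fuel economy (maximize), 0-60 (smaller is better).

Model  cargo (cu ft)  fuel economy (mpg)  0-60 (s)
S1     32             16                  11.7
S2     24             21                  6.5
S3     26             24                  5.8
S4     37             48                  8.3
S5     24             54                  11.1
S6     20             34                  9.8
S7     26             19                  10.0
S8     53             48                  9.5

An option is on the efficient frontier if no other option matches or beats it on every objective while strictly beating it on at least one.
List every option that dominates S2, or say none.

S3: cargo 26≥24, fuel economy 24≥21, 0-60 5.8≤6.5 — dominates S2.
Others (S1, S4, S5, S6, S7, S8) are each worse than S2 on at least one objective.

S3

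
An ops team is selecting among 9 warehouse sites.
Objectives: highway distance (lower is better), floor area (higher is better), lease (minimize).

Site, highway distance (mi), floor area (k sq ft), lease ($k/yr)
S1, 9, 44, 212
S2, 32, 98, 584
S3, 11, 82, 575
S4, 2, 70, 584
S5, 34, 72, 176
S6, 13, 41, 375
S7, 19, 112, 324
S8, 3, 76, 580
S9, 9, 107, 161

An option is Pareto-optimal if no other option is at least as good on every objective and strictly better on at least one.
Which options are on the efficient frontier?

S4, S7, S8, S9

S1: dominated by S9 (highway distance 9≤9, floor area 107≥44, lease 161≤212).
S2: dominated by S7 (highway distance 19≤32, floor area 112≥98, lease 324≤584).
S3: dominated by S9 (highway distance 9≤11, floor area 107≥82, lease 161≤575).
S4: not dominated (best highway distance).
S5: dominated by S9 (highway distance 9≤34, floor area 107≥72, lease 161≤176).
S6: dominated by S1 (highway distance 9≤13, floor area 44≥41, lease 212≤375).
S7: not dominated (best floor area).
S8: not dominated.
S9: not dominated (best lease).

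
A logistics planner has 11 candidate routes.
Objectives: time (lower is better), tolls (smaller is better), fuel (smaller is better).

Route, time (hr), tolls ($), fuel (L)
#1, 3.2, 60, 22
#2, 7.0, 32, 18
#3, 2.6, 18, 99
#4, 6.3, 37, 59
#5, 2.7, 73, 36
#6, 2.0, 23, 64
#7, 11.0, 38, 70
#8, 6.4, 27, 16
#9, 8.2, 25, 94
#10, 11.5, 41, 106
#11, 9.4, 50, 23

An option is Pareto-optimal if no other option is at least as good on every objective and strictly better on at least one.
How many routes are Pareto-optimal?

#1: not dominated.
#2: dominated by #8 (time 6.4≤7.0, tolls 27≤32, fuel 16≤18).
#3: not dominated (best tolls).
#4: not dominated.
#5: not dominated.
#6: not dominated (best time).
#7: dominated by #2 (time 7.0≤11.0, tolls 32≤38, fuel 18≤70).
#8: not dominated (best fuel).
#9: dominated by #6 (time 2.0≤8.2, tolls 23≤25, fuel 64≤94).
#10: dominated by #2 (time 7.0≤11.5, tolls 32≤41, fuel 18≤106).
#11: dominated by #2 (time 7.0≤9.4, tolls 32≤50, fuel 18≤23).
Pareto-optimal: #1, #3, #4, #5, #6, #8 → 6.

6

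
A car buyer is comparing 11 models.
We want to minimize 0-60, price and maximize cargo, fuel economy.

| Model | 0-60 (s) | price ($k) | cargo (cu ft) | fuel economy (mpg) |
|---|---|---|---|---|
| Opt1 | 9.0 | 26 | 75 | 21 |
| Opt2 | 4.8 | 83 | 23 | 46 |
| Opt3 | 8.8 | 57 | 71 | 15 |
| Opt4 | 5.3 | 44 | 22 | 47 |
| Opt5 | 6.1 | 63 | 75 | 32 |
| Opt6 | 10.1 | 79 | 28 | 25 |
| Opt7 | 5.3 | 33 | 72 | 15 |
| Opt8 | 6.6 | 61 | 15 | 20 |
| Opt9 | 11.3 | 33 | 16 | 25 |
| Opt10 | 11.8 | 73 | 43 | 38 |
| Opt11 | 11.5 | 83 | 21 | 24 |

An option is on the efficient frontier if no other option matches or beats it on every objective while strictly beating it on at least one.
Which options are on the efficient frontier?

Opt1, Opt2, Opt4, Opt5, Opt7, Opt9, Opt10

Opt1: not dominated (best price).
Opt2: not dominated (best 0-60).
Opt3: dominated by Opt7 (0-60 5.3≤8.8, price 33≤57, cargo 72≥71, fuel economy 15≥15).
Opt4: not dominated (best fuel economy).
Opt5: not dominated.
Opt6: dominated by Opt5 (0-60 6.1≤10.1, price 63≤79, cargo 75≥28, fuel economy 32≥25).
Opt7: not dominated.
Opt8: dominated by Opt4 (0-60 5.3≤6.6, price 44≤61, cargo 22≥15, fuel economy 47≥20).
Opt9: not dominated.
Opt10: not dominated.
Opt11: dominated by Opt2 (0-60 4.8≤11.5, price 83≤83, cargo 23≥21, fuel economy 46≥24).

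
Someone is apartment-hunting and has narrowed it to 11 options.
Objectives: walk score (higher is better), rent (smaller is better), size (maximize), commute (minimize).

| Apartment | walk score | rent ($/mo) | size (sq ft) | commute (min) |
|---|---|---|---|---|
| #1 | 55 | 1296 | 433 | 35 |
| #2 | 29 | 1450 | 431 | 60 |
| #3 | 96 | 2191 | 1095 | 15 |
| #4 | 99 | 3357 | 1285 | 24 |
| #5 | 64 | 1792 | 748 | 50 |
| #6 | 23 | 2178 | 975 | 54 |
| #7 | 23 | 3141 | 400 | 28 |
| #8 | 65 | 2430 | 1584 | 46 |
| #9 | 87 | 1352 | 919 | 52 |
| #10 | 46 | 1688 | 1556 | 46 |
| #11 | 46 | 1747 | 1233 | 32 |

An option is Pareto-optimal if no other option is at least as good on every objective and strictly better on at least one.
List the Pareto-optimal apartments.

#1, #3, #4, #5, #8, #9, #10, #11

#1: not dominated (best rent).
#2: dominated by #1 (walk score 55≥29, rent 1296≤1450, size 433≥431, commute 35≤60).
#3: not dominated (best commute).
#4: not dominated (best walk score).
#5: not dominated.
#6: dominated by #10 (walk score 46≥23, rent 1688≤2178, size 1556≥975, commute 46≤54).
#7: dominated by #3 (walk score 96≥23, rent 2191≤3141, size 1095≥400, commute 15≤28).
#8: not dominated (best size).
#9: not dominated.
#10: not dominated.
#11: not dominated.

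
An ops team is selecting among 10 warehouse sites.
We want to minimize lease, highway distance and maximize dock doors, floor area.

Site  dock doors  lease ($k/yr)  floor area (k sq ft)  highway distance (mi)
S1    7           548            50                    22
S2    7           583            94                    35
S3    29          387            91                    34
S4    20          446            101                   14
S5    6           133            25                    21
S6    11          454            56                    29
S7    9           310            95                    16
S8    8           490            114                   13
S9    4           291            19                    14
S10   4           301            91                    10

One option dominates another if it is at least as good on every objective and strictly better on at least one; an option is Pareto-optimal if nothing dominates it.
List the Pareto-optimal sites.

S1: dominated by S4 (dock doors 20≥7, lease 446≤548, floor area 101≥50, highway distance 14≤22).
S2: dominated by S4 (dock doors 20≥7, lease 446≤583, floor area 101≥94, highway distance 14≤35).
S3: not dominated (best dock doors).
S4: not dominated.
S5: not dominated (best lease).
S6: dominated by S4 (dock doors 20≥11, lease 446≤454, floor area 101≥56, highway distance 14≤29).
S7: not dominated.
S8: not dominated (best floor area).
S9: not dominated.
S10: not dominated (best highway distance).

S3, S4, S5, S7, S8, S9, S10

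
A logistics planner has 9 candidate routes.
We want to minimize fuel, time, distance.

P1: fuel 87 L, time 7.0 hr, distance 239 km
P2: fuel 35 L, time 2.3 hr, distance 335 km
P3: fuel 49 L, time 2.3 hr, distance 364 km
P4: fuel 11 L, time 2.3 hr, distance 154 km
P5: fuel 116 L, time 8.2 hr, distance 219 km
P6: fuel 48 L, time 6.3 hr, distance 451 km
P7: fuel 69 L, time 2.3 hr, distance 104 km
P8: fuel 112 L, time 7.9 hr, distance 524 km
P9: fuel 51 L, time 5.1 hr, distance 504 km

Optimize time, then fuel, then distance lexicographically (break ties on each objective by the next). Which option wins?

First minimize time: best is 2.3, kept {P2, P3, P4, P7}.
Then minimize fuel: best is 11, kept {P4}.

P4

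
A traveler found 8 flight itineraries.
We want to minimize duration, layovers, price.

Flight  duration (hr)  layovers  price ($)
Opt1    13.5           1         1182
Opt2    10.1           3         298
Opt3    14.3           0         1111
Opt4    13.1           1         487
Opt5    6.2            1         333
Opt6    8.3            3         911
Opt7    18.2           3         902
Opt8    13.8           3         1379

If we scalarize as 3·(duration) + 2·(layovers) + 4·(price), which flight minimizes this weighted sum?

Opt1: 3·13.5 + 2·1 + 4·1182 = 4770.5
Opt2: 3·10.1 + 2·3 + 4·298 = 1228.3
Opt3: 3·14.3 + 2·0 + 4·1111 = 4486.9
Opt4: 3·13.1 + 2·1 + 4·487 = 1989.3
Opt5: 3·6.2 + 2·1 + 4·333 = 1352.6
Opt6: 3·8.3 + 2·3 + 4·911 = 3674.9
Opt7: 3·18.2 + 2·3 + 4·902 = 3668.6
Opt8: 3·13.8 + 2·3 + 4·1379 = 5563.4
Lowest: Opt2 at 1228.3.

Opt2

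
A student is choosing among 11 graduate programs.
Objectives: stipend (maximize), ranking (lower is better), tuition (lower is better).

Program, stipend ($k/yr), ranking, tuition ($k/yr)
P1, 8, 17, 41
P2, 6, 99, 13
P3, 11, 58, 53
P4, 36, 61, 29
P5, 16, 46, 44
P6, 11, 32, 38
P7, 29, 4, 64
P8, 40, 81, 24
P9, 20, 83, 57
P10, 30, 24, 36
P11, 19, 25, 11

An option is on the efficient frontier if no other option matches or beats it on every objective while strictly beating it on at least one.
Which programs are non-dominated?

P1, P4, P7, P8, P10, P11

P1: not dominated.
P2: dominated by P11 (stipend 19≥6, ranking 25≤99, tuition 11≤13).
P3: dominated by P5 (stipend 16≥11, ranking 46≤58, tuition 44≤53).
P4: not dominated.
P5: dominated by P10 (stipend 30≥16, ranking 24≤46, tuition 36≤44).
P6: dominated by P10 (stipend 30≥11, ranking 24≤32, tuition 36≤38).
P7: not dominated (best ranking).
P8: not dominated (best stipend).
P9: dominated by P4 (stipend 36≥20, ranking 61≤83, tuition 29≤57).
P10: not dominated.
P11: not dominated (best tuition).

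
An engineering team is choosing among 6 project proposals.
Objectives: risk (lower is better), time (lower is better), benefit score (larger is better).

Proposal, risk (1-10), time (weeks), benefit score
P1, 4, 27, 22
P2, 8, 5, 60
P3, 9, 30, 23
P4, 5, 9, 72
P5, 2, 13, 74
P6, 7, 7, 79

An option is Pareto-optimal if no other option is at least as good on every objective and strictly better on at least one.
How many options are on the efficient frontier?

P1: dominated by P5 (risk 2≤4, time 13≤27, benefit score 74≥22).
P2: not dominated (best time).
P3: dominated by P2 (risk 8≤9, time 5≤30, benefit score 60≥23).
P4: not dominated.
P5: not dominated (best risk).
P6: not dominated (best benefit score).
Pareto-optimal: P2, P4, P5, P6 → 4.

4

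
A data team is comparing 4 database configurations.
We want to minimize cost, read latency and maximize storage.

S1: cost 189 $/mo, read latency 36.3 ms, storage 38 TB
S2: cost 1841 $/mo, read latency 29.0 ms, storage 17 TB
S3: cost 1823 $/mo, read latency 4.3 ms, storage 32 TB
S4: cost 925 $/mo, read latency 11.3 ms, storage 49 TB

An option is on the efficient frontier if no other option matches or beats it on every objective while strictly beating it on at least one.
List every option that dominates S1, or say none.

none

S2: worse on cost (1841 vs 189).
S3: worse on cost (1823 vs 189).
S4: worse on cost (925 vs 189).
No option dominates S1.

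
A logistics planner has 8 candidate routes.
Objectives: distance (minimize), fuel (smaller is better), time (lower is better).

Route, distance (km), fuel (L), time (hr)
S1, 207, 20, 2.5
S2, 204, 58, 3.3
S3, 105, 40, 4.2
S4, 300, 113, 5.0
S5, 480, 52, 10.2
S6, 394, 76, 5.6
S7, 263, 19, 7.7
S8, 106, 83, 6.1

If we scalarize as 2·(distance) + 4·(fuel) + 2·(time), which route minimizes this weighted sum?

S1: 2·207 + 4·20 + 2·2.5 = 499.0
S2: 2·204 + 4·58 + 2·3.3 = 646.6
S3: 2·105 + 4·40 + 2·4.2 = 378.4
S4: 2·300 + 4·113 + 2·5.0 = 1062.0
S5: 2·480 + 4·52 + 2·10.2 = 1188.4
S6: 2·394 + 4·76 + 2·5.6 = 1103.2
S7: 2·263 + 4·19 + 2·7.7 = 617.4
S8: 2·106 + 4·83 + 2·6.1 = 556.2
Lowest: S3 at 378.4.

S3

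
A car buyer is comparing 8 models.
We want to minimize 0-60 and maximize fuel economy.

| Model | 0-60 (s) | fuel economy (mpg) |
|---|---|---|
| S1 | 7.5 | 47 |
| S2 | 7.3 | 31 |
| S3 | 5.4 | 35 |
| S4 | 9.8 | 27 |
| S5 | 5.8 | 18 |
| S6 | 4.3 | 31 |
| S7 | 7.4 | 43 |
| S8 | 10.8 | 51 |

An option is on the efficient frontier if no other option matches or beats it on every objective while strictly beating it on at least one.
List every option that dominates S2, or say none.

S3: 0-60 5.4≤7.3, fuel economy 35≥31 — dominates S2.
S6: 0-60 4.3≤7.3, fuel economy 31≥31 — dominates S2.
Others (S1, S4, S5, S7, S8) are each worse than S2 on at least one objective.

S3, S6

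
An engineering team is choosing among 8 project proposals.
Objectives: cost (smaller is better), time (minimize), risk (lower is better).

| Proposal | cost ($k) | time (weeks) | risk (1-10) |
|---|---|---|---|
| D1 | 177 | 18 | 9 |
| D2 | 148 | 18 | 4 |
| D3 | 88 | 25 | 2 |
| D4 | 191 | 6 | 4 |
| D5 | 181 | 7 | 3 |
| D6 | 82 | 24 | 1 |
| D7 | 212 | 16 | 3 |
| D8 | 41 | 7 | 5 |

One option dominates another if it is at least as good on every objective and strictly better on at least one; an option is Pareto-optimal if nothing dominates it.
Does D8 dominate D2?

D8 vs D2: D8 is worse on risk (5 vs 4), so it does not dominate D2.

No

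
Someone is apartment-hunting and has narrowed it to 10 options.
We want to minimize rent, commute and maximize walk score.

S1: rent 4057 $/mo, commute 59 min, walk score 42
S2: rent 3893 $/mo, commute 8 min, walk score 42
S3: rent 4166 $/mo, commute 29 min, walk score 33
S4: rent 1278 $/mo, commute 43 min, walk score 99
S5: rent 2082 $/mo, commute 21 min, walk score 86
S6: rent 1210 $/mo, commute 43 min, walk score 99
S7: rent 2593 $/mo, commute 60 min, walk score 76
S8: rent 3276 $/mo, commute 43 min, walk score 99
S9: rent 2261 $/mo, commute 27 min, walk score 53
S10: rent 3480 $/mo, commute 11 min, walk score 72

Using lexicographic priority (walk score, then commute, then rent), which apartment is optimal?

First maximize walk score: best is 99, kept {S4, S6, S8}.
Then minimize commute: best is 43, kept {S4, S6, S8}.
Then minimize rent: best is 1210, kept {S6}.

S6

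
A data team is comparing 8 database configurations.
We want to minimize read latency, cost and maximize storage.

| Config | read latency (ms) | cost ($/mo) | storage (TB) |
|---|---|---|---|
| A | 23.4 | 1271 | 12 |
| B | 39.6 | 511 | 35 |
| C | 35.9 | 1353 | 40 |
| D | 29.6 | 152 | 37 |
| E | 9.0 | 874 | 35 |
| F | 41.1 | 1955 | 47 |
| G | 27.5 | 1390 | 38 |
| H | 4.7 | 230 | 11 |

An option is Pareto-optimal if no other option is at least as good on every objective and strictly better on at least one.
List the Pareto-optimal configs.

C, D, E, F, G, H

A: dominated by E (read latency 9.0≤23.4, cost 874≤1271, storage 35≥12).
B: dominated by D (read latency 29.6≤39.6, cost 152≤511, storage 37≥35).
C: not dominated.
D: not dominated (best cost).
E: not dominated.
F: not dominated (best storage).
G: not dominated.
H: not dominated (best read latency).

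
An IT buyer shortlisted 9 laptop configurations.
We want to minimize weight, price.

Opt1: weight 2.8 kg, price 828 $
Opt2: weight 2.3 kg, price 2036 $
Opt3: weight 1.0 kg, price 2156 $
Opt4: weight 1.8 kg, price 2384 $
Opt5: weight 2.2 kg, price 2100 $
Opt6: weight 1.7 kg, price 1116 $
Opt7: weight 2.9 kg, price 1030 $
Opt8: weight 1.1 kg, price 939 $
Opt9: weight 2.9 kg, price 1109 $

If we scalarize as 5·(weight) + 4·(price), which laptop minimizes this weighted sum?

Opt1: 5·2.8 + 4·828 = 3326.0
Opt2: 5·2.3 + 4·2036 = 8155.5
Opt3: 5·1.0 + 4·2156 = 8629.0
Opt4: 5·1.8 + 4·2384 = 9545.0
Opt5: 5·2.2 + 4·2100 = 8411.0
Opt6: 5·1.7 + 4·1116 = 4472.5
Opt7: 5·2.9 + 4·1030 = 4134.5
Opt8: 5·1.1 + 4·939 = 3761.5
Opt9: 5·2.9 + 4·1109 = 4450.5
Lowest: Opt1 at 3326.0.

Opt1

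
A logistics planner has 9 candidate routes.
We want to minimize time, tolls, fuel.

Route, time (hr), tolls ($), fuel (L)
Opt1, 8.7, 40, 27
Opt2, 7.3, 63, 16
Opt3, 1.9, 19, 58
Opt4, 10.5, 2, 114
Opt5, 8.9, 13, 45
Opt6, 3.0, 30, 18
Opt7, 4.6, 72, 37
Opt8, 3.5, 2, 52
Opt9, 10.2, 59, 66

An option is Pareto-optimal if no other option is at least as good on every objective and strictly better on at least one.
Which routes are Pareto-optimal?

Opt1: dominated by Opt6 (time 3.0≤8.7, tolls 30≤40, fuel 18≤27).
Opt2: not dominated (best fuel).
Opt3: not dominated (best time).
Opt4: dominated by Opt8 (time 3.5≤10.5, tolls 2≤2, fuel 52≤114).
Opt5: not dominated.
Opt6: not dominated.
Opt7: dominated by Opt6 (time 3.0≤4.6, tolls 30≤72, fuel 18≤37).
Opt8: not dominated.
Opt9: dominated by Opt1 (time 8.7≤10.2, tolls 40≤59, fuel 27≤66).

Opt2, Opt3, Opt5, Opt6, Opt8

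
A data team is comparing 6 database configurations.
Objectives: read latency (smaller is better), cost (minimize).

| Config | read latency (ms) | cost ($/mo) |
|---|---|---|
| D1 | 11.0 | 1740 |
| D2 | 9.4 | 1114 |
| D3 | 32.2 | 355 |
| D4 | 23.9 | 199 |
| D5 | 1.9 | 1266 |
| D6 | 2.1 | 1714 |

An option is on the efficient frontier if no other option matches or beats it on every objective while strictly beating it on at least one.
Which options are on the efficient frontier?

D1: dominated by D2 (read latency 9.4≤11.0, cost 1114≤1740).
D2: not dominated.
D3: dominated by D4 (read latency 23.9≤32.2, cost 199≤355).
D4: not dominated (best cost).
D5: not dominated (best read latency).
D6: dominated by D5 (read latency 1.9≤2.1, cost 1266≤1714).

D2, D4, D5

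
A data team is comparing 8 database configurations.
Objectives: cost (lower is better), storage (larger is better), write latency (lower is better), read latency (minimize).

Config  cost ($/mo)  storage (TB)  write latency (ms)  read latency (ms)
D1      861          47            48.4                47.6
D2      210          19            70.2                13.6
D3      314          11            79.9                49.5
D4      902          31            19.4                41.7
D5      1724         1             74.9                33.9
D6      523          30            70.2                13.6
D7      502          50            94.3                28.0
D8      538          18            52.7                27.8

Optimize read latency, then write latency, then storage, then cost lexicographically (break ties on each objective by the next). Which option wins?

D6

First minimize read latency: best is 13.6, kept {D2, D6}.
Then minimize write latency: best is 70.2, kept {D2, D6}.
Then maximize storage: best is 30, kept {D6}.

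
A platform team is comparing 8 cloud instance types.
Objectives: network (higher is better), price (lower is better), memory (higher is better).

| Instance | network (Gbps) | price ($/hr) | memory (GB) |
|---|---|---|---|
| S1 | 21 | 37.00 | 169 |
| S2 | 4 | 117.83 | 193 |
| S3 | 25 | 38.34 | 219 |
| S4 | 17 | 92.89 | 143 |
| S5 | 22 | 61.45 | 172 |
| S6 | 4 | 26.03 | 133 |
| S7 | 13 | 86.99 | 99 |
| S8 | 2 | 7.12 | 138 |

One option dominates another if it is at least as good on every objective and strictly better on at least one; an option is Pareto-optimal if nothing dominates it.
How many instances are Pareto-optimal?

S1: not dominated.
S2: dominated by S3 (network 25≥4, price 38.34≤117.83, memory 219≥193).
S3: not dominated (best network).
S4: dominated by S1 (network 21≥17, price 37.00≤92.89, memory 169≥143).
S5: dominated by S3 (network 25≥22, price 38.34≤61.45, memory 219≥172).
S6: not dominated.
S7: dominated by S1 (network 21≥13, price 37.00≤86.99, memory 169≥99).
S8: not dominated (best price).
Pareto-optimal: S1, S3, S6, S8 → 4.

4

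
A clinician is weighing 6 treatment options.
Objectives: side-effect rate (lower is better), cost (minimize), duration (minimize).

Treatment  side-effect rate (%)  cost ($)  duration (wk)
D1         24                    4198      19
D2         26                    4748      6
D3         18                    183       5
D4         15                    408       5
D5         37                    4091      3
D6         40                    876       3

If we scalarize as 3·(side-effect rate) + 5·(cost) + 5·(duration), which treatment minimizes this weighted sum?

D1: 3·24 + 5·4198 + 5·19 = 21157
D2: 3·26 + 5·4748 + 5·6 = 23848
D3: 3·18 + 5·183 + 5·5 = 994
D4: 3·15 + 5·408 + 5·5 = 2110
D5: 3·37 + 5·4091 + 5·3 = 20581
D6: 3·40 + 5·876 + 5·3 = 4515
Lowest: D3 at 994.

D3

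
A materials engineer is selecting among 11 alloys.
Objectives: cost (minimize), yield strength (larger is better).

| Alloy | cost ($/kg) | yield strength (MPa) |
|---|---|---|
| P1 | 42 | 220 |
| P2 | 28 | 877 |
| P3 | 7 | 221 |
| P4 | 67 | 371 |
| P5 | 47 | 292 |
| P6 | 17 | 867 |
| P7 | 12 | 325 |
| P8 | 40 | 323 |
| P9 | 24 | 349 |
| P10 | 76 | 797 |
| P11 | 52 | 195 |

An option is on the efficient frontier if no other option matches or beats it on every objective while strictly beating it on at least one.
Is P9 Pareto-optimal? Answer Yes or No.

P6 vs P9: cost 17≤24, yield strength 867≥349 — P6 is at least as good on every objective and strictly better on at least one, so P6 dominates P9.

No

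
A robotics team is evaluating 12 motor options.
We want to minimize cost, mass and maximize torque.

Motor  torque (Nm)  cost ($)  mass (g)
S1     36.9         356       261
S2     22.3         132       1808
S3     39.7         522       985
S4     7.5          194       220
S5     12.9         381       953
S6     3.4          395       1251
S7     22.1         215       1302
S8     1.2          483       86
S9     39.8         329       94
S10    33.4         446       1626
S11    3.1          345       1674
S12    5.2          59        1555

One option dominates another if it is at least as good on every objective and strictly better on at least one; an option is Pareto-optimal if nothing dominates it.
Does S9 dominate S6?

Yes

S9 vs S6: torque 39.8≥3.4, cost 329≤395, mass 94≤1251 — S9 is at least as good on every objective with at least one strict improvement.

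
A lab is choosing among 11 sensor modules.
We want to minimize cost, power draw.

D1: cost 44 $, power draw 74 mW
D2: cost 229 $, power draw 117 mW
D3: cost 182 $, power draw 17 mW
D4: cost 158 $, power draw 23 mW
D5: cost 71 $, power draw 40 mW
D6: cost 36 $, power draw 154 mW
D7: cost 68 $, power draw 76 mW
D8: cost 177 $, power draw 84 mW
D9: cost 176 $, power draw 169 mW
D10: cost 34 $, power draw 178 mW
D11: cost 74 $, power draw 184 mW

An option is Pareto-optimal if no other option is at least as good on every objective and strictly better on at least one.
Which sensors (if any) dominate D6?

D1: worse on cost (44 vs 36).
D2: worse on cost (229 vs 36).
D3: worse on cost (182 vs 36).
D4: worse on cost (158 vs 36).
D5: worse on cost (71 vs 36).
D7: worse on cost (68 vs 36).
D8: worse on cost (177 vs 36).
D9: worse on cost (176 vs 36).
D10: worse on power draw (178 vs 154).
D11: worse on cost (74 vs 36).
No option dominates D6.

none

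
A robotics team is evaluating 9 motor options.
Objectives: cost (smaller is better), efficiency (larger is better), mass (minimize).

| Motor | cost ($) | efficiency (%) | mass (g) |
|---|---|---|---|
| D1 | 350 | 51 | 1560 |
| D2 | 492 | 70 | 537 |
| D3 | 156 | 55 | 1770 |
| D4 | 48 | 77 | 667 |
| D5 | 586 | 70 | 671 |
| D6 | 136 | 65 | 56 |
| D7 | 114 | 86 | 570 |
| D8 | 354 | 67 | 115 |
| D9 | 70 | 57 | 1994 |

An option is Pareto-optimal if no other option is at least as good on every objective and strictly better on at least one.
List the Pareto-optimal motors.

D1: dominated by D4 (cost 48≤350, efficiency 77≥51, mass 667≤1560).
D2: not dominated.
D3: dominated by D4 (cost 48≤156, efficiency 77≥55, mass 667≤1770).
D4: not dominated (best cost).
D5: dominated by D2 (cost 492≤586, efficiency 70≥70, mass 537≤671).
D6: not dominated (best mass).
D7: not dominated (best efficiency).
D8: not dominated.
D9: dominated by D4 (cost 48≤70, efficiency 77≥57, mass 667≤1994).

D2, D4, D6, D7, D8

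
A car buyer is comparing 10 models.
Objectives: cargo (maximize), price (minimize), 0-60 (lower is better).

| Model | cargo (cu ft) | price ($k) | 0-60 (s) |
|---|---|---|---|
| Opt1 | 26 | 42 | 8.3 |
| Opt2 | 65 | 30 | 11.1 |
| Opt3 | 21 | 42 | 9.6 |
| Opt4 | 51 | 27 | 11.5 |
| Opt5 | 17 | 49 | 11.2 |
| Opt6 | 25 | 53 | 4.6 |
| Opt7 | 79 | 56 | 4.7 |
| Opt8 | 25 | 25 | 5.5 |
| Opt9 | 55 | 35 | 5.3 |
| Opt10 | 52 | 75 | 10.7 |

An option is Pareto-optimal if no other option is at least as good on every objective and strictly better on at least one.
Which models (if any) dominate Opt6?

none

Opt1: worse on 0-60 (8.3 vs 4.6).
Opt2: worse on 0-60 (11.1 vs 4.6).
Opt3: worse on cargo (21 vs 25).
Opt4: worse on 0-60 (11.5 vs 4.6).
Opt5: worse on cargo (17 vs 25).
Opt7: worse on price (56 vs 53).
Opt8: worse on 0-60 (5.5 vs 4.6).
Opt9: worse on 0-60 (5.3 vs 4.6).
Opt10: worse on price (75 vs 53).
No option dominates Opt6.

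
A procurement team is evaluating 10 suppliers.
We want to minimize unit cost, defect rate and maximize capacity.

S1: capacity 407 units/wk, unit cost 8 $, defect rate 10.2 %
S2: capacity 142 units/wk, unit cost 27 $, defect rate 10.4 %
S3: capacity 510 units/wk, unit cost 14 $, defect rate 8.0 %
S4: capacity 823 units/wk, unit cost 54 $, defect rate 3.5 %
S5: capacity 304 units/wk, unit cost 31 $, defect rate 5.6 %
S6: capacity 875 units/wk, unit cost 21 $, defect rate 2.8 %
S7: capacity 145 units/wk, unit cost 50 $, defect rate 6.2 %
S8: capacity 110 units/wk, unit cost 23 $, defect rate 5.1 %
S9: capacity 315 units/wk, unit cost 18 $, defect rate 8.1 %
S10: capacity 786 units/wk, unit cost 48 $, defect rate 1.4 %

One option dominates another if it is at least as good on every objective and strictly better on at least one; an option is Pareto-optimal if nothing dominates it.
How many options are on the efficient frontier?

S1: not dominated (best unit cost).
S2: dominated by S1 (capacity 407≥142, unit cost 8≤27, defect rate 10.2≤10.4).
S3: not dominated.
S4: dominated by S6 (capacity 875≥823, unit cost 21≤54, defect rate 2.8≤3.5).
S5: dominated by S6 (capacity 875≥304, unit cost 21≤31, defect rate 2.8≤5.6).
S6: not dominated (best capacity).
S7: dominated by S5 (capacity 304≥145, unit cost 31≤50, defect rate 5.6≤6.2).
S8: dominated by S6 (capacity 875≥110, unit cost 21≤23, defect rate 2.8≤5.1).
S9: dominated by S3 (capacity 510≥315, unit cost 14≤18, defect rate 8.0≤8.1).
S10: not dominated (best defect rate).
Pareto-optimal: S1, S3, S6, S10 → 4.

4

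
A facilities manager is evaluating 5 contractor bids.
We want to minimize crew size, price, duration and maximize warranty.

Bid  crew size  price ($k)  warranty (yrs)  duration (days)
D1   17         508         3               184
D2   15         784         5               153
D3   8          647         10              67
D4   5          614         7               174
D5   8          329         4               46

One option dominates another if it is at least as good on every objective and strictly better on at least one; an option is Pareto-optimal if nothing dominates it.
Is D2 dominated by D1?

No

D1 vs D2: D1 is worse on crew size (17 vs 15), so it does not dominate D2.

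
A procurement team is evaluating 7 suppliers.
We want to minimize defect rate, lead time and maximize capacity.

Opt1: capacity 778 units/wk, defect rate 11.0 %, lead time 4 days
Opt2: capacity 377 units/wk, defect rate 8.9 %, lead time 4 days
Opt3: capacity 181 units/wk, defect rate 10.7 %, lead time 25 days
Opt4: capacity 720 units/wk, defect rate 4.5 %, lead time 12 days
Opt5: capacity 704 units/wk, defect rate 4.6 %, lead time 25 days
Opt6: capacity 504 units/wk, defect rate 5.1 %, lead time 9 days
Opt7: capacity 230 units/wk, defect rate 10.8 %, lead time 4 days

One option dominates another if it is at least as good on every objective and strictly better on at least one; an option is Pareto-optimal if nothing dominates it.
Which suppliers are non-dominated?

Opt1, Opt2, Opt4, Opt6

Opt1: not dominated (best capacity).
Opt2: not dominated.
Opt3: dominated by Opt2 (capacity 377≥181, defect rate 8.9≤10.7, lead time 4≤25).
Opt4: not dominated (best defect rate).
Opt5: dominated by Opt4 (capacity 720≥704, defect rate 4.5≤4.6, lead time 12≤25).
Opt6: not dominated.
Opt7: dominated by Opt2 (capacity 377≥230, defect rate 8.9≤10.8, lead time 4≤4).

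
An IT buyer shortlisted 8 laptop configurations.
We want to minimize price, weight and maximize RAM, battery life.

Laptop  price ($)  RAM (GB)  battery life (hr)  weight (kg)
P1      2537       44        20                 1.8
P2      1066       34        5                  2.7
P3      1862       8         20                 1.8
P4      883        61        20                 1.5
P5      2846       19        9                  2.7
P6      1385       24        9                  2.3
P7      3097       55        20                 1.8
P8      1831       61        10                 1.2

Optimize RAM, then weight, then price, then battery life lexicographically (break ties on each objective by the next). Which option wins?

P8

First maximize RAM: best is 61, kept {P4, P8}.
Then minimize weight: best is 1.2, kept {P8}.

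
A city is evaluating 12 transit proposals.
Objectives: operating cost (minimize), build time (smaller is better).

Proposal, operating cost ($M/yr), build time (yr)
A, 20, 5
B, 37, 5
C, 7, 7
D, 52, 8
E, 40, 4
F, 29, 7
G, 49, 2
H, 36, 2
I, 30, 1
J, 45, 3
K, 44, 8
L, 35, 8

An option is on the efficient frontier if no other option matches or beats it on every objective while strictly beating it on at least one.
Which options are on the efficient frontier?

A: not dominated.
B: dominated by A (operating cost 20≤37, build time 5≤5).
C: not dominated (best operating cost).
D: dominated by A (operating cost 20≤52, build time 5≤8).
E: dominated by H (operating cost 36≤40, build time 2≤4).
F: dominated by A (operating cost 20≤29, build time 5≤7).
G: dominated by H (operating cost 36≤49, build time 2≤2).
H: dominated by I (operating cost 30≤36, build time 1≤2).
I: not dominated (best build time).
J: dominated by H (operating cost 36≤45, build time 2≤3).
K: dominated by A (operating cost 20≤44, build time 5≤8).
L: dominated by A (operating cost 20≤35, build time 5≤8).

A, C, I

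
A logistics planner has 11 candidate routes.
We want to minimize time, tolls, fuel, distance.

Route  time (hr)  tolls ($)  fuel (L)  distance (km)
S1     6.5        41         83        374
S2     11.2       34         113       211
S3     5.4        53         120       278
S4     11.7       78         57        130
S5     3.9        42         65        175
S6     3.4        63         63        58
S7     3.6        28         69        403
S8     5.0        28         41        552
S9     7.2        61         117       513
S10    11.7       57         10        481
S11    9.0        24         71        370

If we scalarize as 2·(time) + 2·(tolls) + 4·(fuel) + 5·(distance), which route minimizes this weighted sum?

S6

S1: 2·6.5 + 2·41 + 4·83 + 5·374 = 2297.0
S2: 2·11.2 + 2·34 + 4·113 + 5·211 = 1597.4
S3: 2·5.4 + 2·53 + 4·120 + 5·278 = 1986.8
S4: 2·11.7 + 2·78 + 4·57 + 5·130 = 1057.4
S5: 2·3.9 + 2·42 + 4·65 + 5·175 = 1226.8
S6: 2·3.4 + 2·63 + 4·63 + 5·58 = 674.8
S7: 2·3.6 + 2·28 + 4·69 + 5·403 = 2354.2
S8: 2·5.0 + 2·28 + 4·41 + 5·552 = 2990.0
S9: 2·7.2 + 2·61 + 4·117 + 5·513 = 3169.4
S10: 2·11.7 + 2·57 + 4·10 + 5·481 = 2582.4
S11: 2·9.0 + 2·24 + 4·71 + 5·370 = 2200.0
Lowest: S6 at 674.8.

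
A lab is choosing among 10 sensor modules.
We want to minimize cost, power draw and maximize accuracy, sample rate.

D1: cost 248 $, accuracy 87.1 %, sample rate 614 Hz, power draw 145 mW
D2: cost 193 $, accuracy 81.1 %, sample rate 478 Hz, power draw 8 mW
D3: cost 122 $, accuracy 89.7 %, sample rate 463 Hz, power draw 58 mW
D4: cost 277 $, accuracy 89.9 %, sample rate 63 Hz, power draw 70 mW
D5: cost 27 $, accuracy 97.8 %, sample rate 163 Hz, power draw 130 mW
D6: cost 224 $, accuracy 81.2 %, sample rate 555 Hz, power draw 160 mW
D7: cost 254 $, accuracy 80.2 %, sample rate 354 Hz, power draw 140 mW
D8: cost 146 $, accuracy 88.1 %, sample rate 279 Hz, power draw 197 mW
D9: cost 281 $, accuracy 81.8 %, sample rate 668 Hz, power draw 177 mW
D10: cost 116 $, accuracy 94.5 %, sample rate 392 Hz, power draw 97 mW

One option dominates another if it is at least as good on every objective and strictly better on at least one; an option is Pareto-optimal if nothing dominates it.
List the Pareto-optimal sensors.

D1, D2, D3, D4, D5, D6, D9, D10

D1: not dominated.
D2: not dominated (best power draw).
D3: not dominated.
D4: not dominated.
D5: not dominated (best cost).
D6: not dominated.
D7: dominated by D2 (cost 193≤254, accuracy 81.1≥80.2, sample rate 478≥354, power draw 8≤140).
D8: dominated by D3 (cost 122≤146, accuracy 89.7≥88.1, sample rate 463≥279, power draw 58≤197).
D9: not dominated (best sample rate).
D10: not dominated.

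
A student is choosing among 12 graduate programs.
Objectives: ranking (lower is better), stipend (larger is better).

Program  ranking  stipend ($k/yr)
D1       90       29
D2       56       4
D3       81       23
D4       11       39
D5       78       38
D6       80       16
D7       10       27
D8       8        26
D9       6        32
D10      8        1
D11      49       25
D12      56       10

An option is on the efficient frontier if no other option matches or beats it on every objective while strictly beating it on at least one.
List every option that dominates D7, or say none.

D9: ranking 6≤10, stipend 32≥27 — dominates D7.
Others (D1, D2, D3, D4, D5, D6, D8, D10, D11, D12) are each worse than D7 on at least one objective.

D9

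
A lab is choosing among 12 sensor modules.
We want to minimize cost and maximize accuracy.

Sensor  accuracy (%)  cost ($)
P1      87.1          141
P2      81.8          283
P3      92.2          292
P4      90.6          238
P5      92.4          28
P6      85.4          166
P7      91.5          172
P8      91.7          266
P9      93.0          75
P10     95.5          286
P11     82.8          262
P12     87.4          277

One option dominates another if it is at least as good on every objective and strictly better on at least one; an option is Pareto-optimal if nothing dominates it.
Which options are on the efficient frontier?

P5, P9, P10

P1: dominated by P5 (accuracy 92.4≥87.1, cost 28≤141).
P2: dominated by P1 (accuracy 87.1≥81.8, cost 141≤283).
P3: dominated by P5 (accuracy 92.4≥92.2, cost 28≤292).
P4: dominated by P5 (accuracy 92.4≥90.6, cost 28≤238).
P5: not dominated (best cost).
P6: dominated by P1 (accuracy 87.1≥85.4, cost 141≤166).
P7: dominated by P5 (accuracy 92.4≥91.5, cost 28≤172).
P8: dominated by P5 (accuracy 92.4≥91.7, cost 28≤266).
P9: not dominated.
P10: not dominated (best accuracy).
P11: dominated by P1 (accuracy 87.1≥82.8, cost 141≤262).
P12: dominated by P4 (accuracy 90.6≥87.4, cost 238≤277).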